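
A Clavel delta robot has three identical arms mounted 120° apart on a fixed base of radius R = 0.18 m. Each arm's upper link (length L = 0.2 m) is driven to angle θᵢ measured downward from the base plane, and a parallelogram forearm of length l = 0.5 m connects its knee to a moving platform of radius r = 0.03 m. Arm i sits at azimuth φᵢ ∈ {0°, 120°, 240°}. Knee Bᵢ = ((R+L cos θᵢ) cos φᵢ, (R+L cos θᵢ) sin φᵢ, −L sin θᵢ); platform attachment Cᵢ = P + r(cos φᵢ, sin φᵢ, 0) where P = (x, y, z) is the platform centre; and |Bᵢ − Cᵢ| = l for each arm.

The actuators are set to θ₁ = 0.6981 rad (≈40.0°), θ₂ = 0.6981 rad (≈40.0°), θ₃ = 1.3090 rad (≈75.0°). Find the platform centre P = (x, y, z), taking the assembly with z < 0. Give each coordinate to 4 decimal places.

S1 = (0.3032·cos0.0°, 0.3032·sin0.0°, -0.1286) = (0.3032, 0.0000, -0.1286)
arm 2 at φ=120.0°: ρ2 = 0.3032;  S2 = (-0.1516, 0.2626, -0.1286)
arm 3 at φ=240.0°: ρ3 = 0.2018;  S3 = (-0.1009, -0.1747, -0.1932)
|S₂|²−|S₁|² = 0.0000;  |S₃|²−|S₁|² = -0.0304
linear system: -0.9096x+0.5252y = 0.0000−0.0000z; -0.8082x+-0.3495y = -0.0304−-0.1293z
Cramer: x(z) = 0.0215-0.0915z;  y(z) = 0.0373-0.1584z
sphere 1 gives Az²+Bz+C=0 with A=1.0335, B=0.2968, C=-0.1527;  B²−4AC=0.7195;  roots -0.5540, 0.2668;  negative root z = -0.5540
x = 0.0722, y = 0.1250

(0.0722, 0.1250, -0.5540)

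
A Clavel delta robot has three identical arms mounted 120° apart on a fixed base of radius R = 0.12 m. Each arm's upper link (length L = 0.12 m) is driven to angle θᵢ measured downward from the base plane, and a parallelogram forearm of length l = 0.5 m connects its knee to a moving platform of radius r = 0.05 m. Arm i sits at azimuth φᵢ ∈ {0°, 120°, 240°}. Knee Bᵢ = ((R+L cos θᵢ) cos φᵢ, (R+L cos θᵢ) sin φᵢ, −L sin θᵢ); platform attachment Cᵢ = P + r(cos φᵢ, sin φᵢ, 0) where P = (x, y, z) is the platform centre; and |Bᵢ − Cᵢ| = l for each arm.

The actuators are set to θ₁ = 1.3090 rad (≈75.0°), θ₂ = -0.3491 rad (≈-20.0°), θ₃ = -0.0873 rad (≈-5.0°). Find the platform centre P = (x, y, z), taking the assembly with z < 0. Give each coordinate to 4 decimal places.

arm 1 at φ=0.0°: (R−r)+L cos θ1 = 0.1011;  centre 1 = (0.1011, 0.0000, -0.1159)
centre 2 = (0.1828·cos120.0°, 0.1828·sin120.0°, 0.0410) = (-0.0914, 0.1583, 0.0410)
φ3=240.0°: virtual centre (-0.0948, -0.1641, 0.0105), radius l
subtract pairs → two planes through P
plane₁₂: -0.3849x+0.3166y+0.3139z = 0.0114
det = 0.2503;  x = -0.0307+0.7313z,  y = -0.0011+-0.1025z
quadratic in z: (1.5453)z²+(0.0394)z+(-0.2192)=0, √Δ=1.1647 → z ∈ {-0.3896, 0.3641}; z = -0.3896 (taking z<0)
x = -0.3156, y = 0.0388

(-0.3156, 0.0388, -0.3896)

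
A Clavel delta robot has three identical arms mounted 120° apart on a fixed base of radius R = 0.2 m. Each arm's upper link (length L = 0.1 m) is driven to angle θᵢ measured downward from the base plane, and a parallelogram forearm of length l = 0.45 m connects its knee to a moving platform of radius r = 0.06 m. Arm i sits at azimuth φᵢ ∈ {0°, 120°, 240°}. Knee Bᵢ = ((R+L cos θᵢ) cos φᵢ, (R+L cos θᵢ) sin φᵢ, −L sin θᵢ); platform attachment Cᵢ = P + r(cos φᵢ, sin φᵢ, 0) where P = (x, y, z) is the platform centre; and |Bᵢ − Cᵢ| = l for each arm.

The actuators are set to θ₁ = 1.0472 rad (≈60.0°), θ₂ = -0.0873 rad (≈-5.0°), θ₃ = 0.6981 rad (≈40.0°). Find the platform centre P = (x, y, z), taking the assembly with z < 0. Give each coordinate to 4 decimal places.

(-0.0967, 0.0835, -0.4232)

arm 1 at φ=0.0°: ρ1 = 0.1900;  S1 = (0.1900, 0.0000, -0.0866)
arm 2 at φ=120.0°: ρ2 = 0.2396;  S2 = (-0.1198, 0.2075, 0.0087)
φ3=240.0°: virtual centre (-0.1083, -0.1876, -0.0643), radius l
eliminate P² terms by subtracting sphere 1 from 2 and 3
linear system: -0.6196x+0.4150y = 0.0139−0.1906z; -0.5966x+-0.3752y = 0.0074−0.0447z
det = 0.4801;  x = -0.0173+0.1876z,  y = 0.0077+-0.1793z
quadratic in z: (1.0673)z²+(0.0927)z+(-0.1520)=0, √Δ=0.8108 → z ∈ {-0.4232, 0.3364}; z = -0.4232 (taking z<0)
x = -0.0967, y = 0.0835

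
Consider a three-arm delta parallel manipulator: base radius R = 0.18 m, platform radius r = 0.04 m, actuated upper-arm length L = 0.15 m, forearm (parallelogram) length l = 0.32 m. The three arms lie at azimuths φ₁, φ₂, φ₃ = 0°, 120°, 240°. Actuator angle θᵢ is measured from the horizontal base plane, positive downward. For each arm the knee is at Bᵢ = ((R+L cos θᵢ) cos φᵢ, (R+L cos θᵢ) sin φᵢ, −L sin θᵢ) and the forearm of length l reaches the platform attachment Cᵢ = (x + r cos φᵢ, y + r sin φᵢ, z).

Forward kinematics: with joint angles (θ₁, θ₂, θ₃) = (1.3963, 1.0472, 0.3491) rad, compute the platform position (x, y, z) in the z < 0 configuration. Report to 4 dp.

centre 1 = (0.1660·cos0.0°, 0.1660·sin0.0°, -0.1477) = (0.1660, 0.0000, -0.1477)
arm 2 at φ=120.0°: e+L cos θ2 = 0.2150;  centre 2 = (-0.1075, 0.1862, -0.1299)
arm 3 at φ=240.0°: e+L cos θ3 = 0.2810;  centre 3 = (-0.1405, -0.2433, -0.0513)
subtract pairs → two planes through P
plane₁₂: -0.5471x+0.3724y+0.0356z = 0.0137
Cramer: x(z) = -0.0377+0.1803z;  y(z) = -0.0186+0.1692z
quadratic in z: (1.0611)z²+(0.2157)z+(-0.0387)=0, √Δ=0.4592 → z ∈ {-0.3180, 0.1147}; z = -0.3180 (taking z<0)
x = -0.0950, y = -0.0724

(-0.0950, -0.0724, -0.3180)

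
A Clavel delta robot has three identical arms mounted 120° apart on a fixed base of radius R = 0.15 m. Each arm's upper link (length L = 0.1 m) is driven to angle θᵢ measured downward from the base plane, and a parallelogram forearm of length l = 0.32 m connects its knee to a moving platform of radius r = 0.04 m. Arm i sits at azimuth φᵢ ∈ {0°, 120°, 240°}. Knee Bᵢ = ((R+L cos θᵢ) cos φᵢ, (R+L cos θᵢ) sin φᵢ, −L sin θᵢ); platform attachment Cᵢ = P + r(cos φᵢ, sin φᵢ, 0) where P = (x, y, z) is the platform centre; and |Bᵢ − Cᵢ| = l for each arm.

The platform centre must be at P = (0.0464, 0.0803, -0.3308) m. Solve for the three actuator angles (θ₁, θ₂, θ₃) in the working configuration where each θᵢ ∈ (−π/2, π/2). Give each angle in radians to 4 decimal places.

arm 1 (φ=0.0°): x'=0.0464, y'=0.0803
  A cos θ + B sin θ = C:  0.0636·cos θ + -0.3308·sin θ = -0.1376
  γ=atan2(-0.3308,0.0636)=-1.3809;  ψ=arccos(-0.4085)=1.9916;  θ1=γ+ψ≈0.6108
φ2=120.0° → target in arm frame (0.0463, -0.0803)
  A=0.0637, B=-0.3308, C=(l²−L²−A²−y'²−z²)/(2L)=-0.1377
  γ=atan2(-0.3308,0.0637)=-1.3807;  ψ=arccos(-0.4087)=1.9918;  θ2=γ+ψ≈0.6111
rotate P by −φ3: (-0.0927, 0.0000, -0.3308)
  e−x'=0.2027;  (l²−L²−(e−x')²−y'²−z²)/2L = -0.2907
  √(A²+B²)=0.3880;  θ3 = -1.0210+2.4176 ≈ 1.3966

θ₁ = 0.6108, θ₂ = 0.6111, θ₃ = 1.3966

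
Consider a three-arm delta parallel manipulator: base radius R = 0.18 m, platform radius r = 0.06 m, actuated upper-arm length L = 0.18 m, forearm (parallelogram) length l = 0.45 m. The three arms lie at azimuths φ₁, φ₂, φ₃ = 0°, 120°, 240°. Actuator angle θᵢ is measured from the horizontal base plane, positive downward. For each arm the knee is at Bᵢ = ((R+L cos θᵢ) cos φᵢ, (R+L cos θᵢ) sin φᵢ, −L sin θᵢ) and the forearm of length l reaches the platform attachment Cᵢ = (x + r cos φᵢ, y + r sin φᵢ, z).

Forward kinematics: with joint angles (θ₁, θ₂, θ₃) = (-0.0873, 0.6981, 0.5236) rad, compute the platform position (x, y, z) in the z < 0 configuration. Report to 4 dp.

(0.1177, -0.0289, -0.3950)

φ1=0.0°: virtual centre (0.2993, 0.0000, 0.0157), radius l
O2 = (0.2579·cos120.0°, 0.2579·sin120.0°, -0.1157) = (-0.1289, 0.2233, -0.1157)
O3 = (0.2759·cos240.0°, 0.2759·sin240.0°, -0.0900) = (-0.1379, -0.2389, -0.0900)
eliminate P² terms by subtracting sphere 1 from 2 and 3
plane₁₂: -0.8565x+0.4467y+-0.2628z = -0.0099
det = 0.7999;  x = 0.0091+-0.2750z,  y = -0.0048+0.0609z
into |P−O₁|² = l²: 1.0794z² + 0.1277z + -0.1180 = 0;  Δ = 0.5257;  z = -0.3950 or 0.2767 → z<0 root = -0.3950
x = 0.1177, y = -0.0289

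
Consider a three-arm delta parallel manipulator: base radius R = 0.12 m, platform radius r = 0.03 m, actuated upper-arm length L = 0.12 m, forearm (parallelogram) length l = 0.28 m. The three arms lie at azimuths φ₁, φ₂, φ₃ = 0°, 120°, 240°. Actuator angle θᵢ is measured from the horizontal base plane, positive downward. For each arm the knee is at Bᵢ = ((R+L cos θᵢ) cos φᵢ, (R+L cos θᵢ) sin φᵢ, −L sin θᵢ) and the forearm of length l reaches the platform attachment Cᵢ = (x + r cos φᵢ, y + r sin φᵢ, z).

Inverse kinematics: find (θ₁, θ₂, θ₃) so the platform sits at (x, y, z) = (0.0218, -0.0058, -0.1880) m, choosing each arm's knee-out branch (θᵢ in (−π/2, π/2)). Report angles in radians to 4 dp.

θ₁ = -0.1749, θ₂ = 0.1749, θ₃ = 0.0873

arm 1 (φ=0.0°): x'=0.0218, y'=-0.0058
  e−x'=0.0682;  (l²−L²−(e−x')²−y'²−z²)/2L = 0.0999
  √(A²+B²)=0.2000;  θ1 = -1.2228+1.0479 ≈ -0.1749
arm 2 (φ=120.0°): x'=-0.0159, y'=-0.0160
  A=0.1059, B=-0.1880, C=(l²−L²−A²−y'²−z²)/(2L)=0.0716
  θ2 = atan2(B,A) + arccos(C/0.2158) = 0.1749
φ3=240.0° → target in arm frame (-0.0059, 0.0218)
  A cos θ + B sin θ = C:  0.0959·cos θ + -0.1880·sin θ = 0.0791
  γ=atan2(-0.1880,0.0959)=-1.0992;  ψ=arccos(0.3749)=1.1865;  θ3=γ+ψ≈0.0873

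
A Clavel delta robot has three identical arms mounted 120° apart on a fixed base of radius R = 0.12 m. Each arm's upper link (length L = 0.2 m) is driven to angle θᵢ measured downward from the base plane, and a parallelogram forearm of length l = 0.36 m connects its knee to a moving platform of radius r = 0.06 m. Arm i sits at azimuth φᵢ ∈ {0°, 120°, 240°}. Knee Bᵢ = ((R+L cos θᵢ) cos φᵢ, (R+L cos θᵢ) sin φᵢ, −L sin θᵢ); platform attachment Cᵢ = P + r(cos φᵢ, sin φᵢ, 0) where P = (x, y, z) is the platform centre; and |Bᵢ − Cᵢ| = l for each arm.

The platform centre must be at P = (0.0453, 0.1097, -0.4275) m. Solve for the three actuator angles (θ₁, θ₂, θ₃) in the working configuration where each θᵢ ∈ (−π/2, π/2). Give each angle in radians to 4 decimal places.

rotate P by −φ1: (0.0453, 0.1097, -0.4275)
  e−x'=0.0147;  (l²−L²−(e−x')²−y'²−z²)/2L = -0.2635
  γ=atan2(-0.4275,0.0147)=-1.5364;  ψ=arccos(-0.6160)=2.2345;  θ1=γ+ψ≈0.6981
φ2=120.0° → target in arm frame (0.0724, -0.0941)
  A=-0.0124, B=-0.4275, C=(l²−L²−A²−y'²−z²)/(2L)=-0.2554
  θ2 = atan2(B,A) + arccos(C/0.4277) = 0.6111
rotate P by −φ3: (-0.1177, -0.0156, -0.4275)
  e−x'=0.1777;  (l²−L²−(e−x')²−y'²−z²)/2L = -0.3124
  γ=atan2(-0.4275,0.1777)=-1.1769;  ψ=arccos(-0.6748)=2.3115;  θ3=γ+ψ≈1.1346

θ₁ = 0.6981, θ₂ = 0.6111, θ₃ = 1.1346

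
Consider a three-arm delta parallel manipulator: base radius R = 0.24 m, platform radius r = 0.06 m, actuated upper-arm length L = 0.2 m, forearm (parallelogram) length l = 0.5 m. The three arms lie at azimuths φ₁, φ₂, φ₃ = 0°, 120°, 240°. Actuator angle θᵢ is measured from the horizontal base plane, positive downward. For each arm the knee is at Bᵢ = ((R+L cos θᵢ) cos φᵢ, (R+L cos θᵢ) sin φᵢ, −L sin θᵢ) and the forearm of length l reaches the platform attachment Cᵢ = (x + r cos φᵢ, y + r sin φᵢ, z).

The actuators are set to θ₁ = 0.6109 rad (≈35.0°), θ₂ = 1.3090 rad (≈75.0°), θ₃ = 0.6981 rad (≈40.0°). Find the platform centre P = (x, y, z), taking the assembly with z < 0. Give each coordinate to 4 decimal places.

(0.0832, -0.1154, -0.5255)

φ1=0.0°: virtual centre (0.3438, 0.0000, -0.1147), radius l
φ2=120.0°: virtual centre (-0.1159, 0.2007, -0.1932), radius l
φ3=240.0°: virtual centre (-0.1666, -0.2886, -0.1286), radius l
eliminate P² terms by subtracting sphere 1 from 2 and 3
[-0.9194 0.4014 -0.1569]·P = -0.0403;  [-1.0209 -0.5771 -0.0277]·P = -0.0038
Cramer: x(z) = 0.0264-0.1081z;  y(z) = -0.0401+0.1433z
into |P−centre ₁|² = l²: 1.0322z² + 0.2866z + -0.1345 = 0;  Δ = 0.6373;  z = -0.5255 or 0.2479 → z<0 root = -0.5255
x = 0.0832, y = -0.1154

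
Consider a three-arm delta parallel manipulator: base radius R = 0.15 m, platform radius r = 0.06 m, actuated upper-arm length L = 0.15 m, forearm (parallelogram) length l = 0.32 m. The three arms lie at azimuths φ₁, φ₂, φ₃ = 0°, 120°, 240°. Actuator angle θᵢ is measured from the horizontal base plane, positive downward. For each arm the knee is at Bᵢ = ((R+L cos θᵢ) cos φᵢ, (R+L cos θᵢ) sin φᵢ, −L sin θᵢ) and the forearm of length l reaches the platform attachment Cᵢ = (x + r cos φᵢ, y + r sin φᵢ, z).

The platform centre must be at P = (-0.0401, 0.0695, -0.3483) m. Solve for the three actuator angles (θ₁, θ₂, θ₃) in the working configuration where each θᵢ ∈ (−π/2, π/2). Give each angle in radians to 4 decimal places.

φ1=0.0° → target in arm frame (-0.0401, 0.0695)
  A cos θ + B sin θ = C:  0.1301·cos θ + -0.3483·sin θ = -0.2106
  θ1 = atan2(B,A) + arccos(C/0.3718) = 0.9595
φ2=120.0° → target in arm frame (0.0802, 0.0000)
  A cos θ + B sin θ = C:  0.0098·cos θ + -0.3483·sin θ = -0.1384
  θ2 = atan2(B,A) + arccos(C/0.3484) = 0.4364
arm 3 (φ=240.0°): x'=-0.0401, y'=-0.0695
  e−x'=0.1301;  (l²−L²−(e−x')²−y'²−z²)/2L = -0.2106
  √(A²+B²)=0.3718;  θ3 = -1.2132+2.1729 ≈ 0.9597

θ₁ = 0.9595, θ₂ = 0.4364, θ₃ = 0.9597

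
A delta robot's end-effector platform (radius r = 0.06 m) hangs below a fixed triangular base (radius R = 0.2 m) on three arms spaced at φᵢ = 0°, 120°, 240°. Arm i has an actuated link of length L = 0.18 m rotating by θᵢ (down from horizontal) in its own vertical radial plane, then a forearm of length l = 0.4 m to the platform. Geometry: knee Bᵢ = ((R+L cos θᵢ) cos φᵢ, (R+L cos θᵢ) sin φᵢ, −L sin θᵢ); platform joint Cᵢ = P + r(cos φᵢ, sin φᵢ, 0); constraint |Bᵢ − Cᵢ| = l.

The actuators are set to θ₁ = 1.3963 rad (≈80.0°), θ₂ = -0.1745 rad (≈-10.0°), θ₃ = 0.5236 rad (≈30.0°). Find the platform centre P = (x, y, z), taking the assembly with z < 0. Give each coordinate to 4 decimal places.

(-0.1984, 0.0728, -0.3117)

arm 1 at φ=0.0°: ρ1 = 0.1713;  O1 = (0.1713, 0.0000, -0.1773)
O2 = (0.3173·cos120.0°, 0.3173·sin120.0°, 0.0313) = (-0.1586, 0.2748, 0.0313)
O3 = (0.2959·cos240.0°, 0.2959·sin240.0°, -0.0900) = (-0.1479, -0.2562, -0.0900)
|O₂|²−|O₁|² = 0.0409;  |O₃|²−|O₁|² = 0.0349
plane₁₂: -0.6598x+0.5495y+0.4170z = 0.0409
Cramer: x(z) = -0.0582+0.4494z;  y(z) = 0.0045-0.2193z
quadratic in z: (1.2501)z²+(0.1463)z+(-0.0759)=0, √Δ=0.6331 → z ∈ {-0.3117, 0.1947}; z = -0.3117 (taking z<0)
x = -0.1984, y = 0.0728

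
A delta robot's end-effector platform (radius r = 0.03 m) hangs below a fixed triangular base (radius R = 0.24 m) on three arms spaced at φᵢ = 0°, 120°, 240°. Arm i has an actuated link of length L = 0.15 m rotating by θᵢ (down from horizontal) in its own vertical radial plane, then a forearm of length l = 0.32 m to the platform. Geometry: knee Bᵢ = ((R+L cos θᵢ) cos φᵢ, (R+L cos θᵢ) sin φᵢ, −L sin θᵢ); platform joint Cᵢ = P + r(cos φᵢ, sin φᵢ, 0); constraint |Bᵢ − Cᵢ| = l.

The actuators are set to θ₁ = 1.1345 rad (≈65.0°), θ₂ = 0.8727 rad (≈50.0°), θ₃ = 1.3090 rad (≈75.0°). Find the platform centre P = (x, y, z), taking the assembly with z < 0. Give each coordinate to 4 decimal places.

centre 1 = (0.2734·cos0.0°, 0.2734·sin0.0°, -0.1359) = (0.2734, 0.0000, -0.1359)
arm 2 at φ=120.0°: (R−r)+L cos θ2 = 0.3064;  centre 2 = (-0.1532, 0.2654, -0.1149)
φ3=240.0°: virtual centre (-0.1244, -0.2155, -0.1449), radius l
subtract pairs → two planes through P
linear system: -0.8532x+0.5307y = 0.0139−0.0421z; -0.7956x+-0.4310y = -0.0103−-0.0179z
det = 0.7899;  x = -0.0006+0.0109z,  y = 0.0251+-0.0617z
into |P−centre ₁|² = l²: 1.0039z² + 0.2628z + -0.0082 = 0;  Δ = 0.1020;  z = -0.2899 or 0.0282 → z<0 root = -0.2899
x = -0.0038, y = 0.0430

(-0.0038, 0.0430, -0.2899)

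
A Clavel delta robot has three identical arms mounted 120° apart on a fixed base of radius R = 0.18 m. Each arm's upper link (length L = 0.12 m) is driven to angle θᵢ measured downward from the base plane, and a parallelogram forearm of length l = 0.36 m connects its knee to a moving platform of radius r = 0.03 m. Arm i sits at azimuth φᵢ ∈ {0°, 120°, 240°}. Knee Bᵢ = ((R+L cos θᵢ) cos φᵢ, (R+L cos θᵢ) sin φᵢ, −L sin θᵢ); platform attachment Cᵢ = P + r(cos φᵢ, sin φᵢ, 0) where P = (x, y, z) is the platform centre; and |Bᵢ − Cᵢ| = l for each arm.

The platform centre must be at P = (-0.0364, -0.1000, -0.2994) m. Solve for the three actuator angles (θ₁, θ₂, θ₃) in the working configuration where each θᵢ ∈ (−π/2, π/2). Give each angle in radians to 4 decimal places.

arm 1 (φ=0.0°): x'=-0.0364, y'=-0.1000
  e−x'=0.1864;  (l²−L²−(e−x')²−y'²−z²)/2L = -0.0799
  θ1 = atan2(B,A) + arccos(C/0.3527) = 0.7855
rotate P by −φ2: (-0.0684, 0.0815, -0.2994)
  A cos θ + B sin θ = C:  0.2184·cos θ + -0.2994·sin θ = -0.1199
  √(A²+B²)=0.3706;  θ2 = -0.9406+1.9004 ≈ 0.9598
rotate P by −φ3: (0.1048, 0.0185, -0.2994)
  e−x'=0.0452;  (l²−L²−(e−x')²−y'²−z²)/2L = 0.0966
  √(A²+B²)=0.3028;  θ3 = -1.4210+1.2462 ≈ -0.1748

θ₁ = 0.7855, θ₂ = 0.9598, θ₃ = -0.1748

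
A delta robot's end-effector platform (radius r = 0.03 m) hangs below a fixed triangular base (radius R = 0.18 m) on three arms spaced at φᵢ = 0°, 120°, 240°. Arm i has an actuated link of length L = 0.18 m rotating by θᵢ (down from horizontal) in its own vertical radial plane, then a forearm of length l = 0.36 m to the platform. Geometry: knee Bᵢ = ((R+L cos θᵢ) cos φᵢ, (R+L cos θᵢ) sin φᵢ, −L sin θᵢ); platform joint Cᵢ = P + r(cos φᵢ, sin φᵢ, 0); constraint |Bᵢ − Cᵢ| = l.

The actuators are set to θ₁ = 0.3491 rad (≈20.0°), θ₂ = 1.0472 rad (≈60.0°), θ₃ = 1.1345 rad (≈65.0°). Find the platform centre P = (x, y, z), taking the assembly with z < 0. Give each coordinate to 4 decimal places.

(0.1094, 0.0134, -0.3538)

S1 = (0.3191·cos0.0°, 0.3191·sin0.0°, -0.0616) = (0.3191, 0.0000, -0.0616)
S2 = (0.2400·cos120.0°, 0.2400·sin120.0°, -0.1559) = (-0.1200, 0.2078, -0.1559)
S3 = (0.2261·cos240.0°, 0.2261·sin240.0°, -0.1631) = (-0.1130, -0.1958, -0.1631)
eliminate P² terms by subtracting sphere 1 from 2 and 3
[-0.8783 0.4157 -0.1886]·P = -0.0237;  [-0.8644 -0.3916 -0.2031]·P = -0.0279
det = 0.7032;  x = 0.0297+-0.2251z,  y = 0.0057+-0.0219z
quadratic in z: (1.0512)z²+(0.2532)z+(-0.0420)=0, √Δ=0.4907 → z ∈ {-0.3538, 0.1130}; z = -0.3538 (taking z<0)
x = 0.1094, y = 0.0134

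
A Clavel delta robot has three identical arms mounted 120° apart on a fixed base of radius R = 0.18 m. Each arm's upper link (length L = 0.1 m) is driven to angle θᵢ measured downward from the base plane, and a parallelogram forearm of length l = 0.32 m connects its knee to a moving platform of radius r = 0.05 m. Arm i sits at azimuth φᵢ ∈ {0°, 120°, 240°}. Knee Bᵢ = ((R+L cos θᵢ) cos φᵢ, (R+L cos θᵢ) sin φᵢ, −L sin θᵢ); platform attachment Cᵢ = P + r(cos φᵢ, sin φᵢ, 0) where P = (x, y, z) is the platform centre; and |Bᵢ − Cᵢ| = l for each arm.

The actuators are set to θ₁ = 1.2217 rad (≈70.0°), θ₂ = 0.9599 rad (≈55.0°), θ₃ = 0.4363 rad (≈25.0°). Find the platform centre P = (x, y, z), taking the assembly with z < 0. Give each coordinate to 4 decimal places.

arm 1 at φ=0.0°: (R−r)+L cos θ1 = 0.1642;  centre 1 = (0.1642, 0.0000, -0.0940)
φ2=120.0°: virtual centre (-0.0937, 0.1623, -0.0819), radius l
centre 3 = (0.2206·cos240.0°, 0.2206·sin240.0°, -0.0423) = (-0.1103, -0.1911, -0.0423)
|centre ₂|²−|centre ₁|² = 0.0060;  |centre ₃|²−|centre ₁|² = 0.0147
[-0.5158 0.3245 0.0241]·P = 0.0060;  [-0.5490 -0.3821 0.1034]·P = 0.0147
Cramer: x(z) = -0.0188+0.1140z;  y(z) = -0.0114+0.1069z
into |P−centre ₁|² = l²: 1.0244z² + 0.1438z + -0.0599 = 0;  Δ = 0.2663;  z = -0.3221 or 0.1817 → z<0 root = -0.3221
x = -0.0555, y = -0.0458

(-0.0555, -0.0458, -0.3221)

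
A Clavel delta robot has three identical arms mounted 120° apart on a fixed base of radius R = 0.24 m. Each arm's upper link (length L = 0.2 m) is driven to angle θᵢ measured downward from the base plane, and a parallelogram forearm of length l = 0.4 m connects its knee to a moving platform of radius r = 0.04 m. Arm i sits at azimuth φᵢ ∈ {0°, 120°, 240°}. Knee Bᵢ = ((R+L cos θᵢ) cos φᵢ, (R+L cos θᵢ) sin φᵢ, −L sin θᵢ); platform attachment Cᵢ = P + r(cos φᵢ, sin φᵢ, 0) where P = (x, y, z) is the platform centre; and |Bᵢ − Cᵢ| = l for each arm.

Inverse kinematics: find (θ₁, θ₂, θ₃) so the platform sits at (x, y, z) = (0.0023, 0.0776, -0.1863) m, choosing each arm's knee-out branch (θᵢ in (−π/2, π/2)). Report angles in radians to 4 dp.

rotate P by −φ1: (0.0023, 0.0776, -0.1863)
  e−x'=0.1977;  (l²−L²−(e−x')²−y'²−z²)/2L = 0.1005
  √(A²+B²)=0.2716;  θ1 = -0.7557+1.1920 ≈ 0.4363
arm 2 (φ=120.0°): x'=0.0661, y'=-0.0408
  A cos θ + B sin θ = C:  0.1339·cos θ + -0.1863·sin θ = 0.1642
  γ=atan2(-0.1863,0.1339)=-0.9474;  ψ=arccos(0.7157)=0.7732;  θ2=γ+ψ≈-0.1742
φ3=240.0° → target in arm frame (-0.0684, -0.0368)
  e−x'=0.2684;  (l²−L²−(e−x')²−y'²−z²)/2L = 0.0298
  θ3 = atan2(B,A) + arccos(C/0.3267) = 0.8726

θ₁ = 0.4363, θ₂ = -0.1742, θ₃ = 0.8726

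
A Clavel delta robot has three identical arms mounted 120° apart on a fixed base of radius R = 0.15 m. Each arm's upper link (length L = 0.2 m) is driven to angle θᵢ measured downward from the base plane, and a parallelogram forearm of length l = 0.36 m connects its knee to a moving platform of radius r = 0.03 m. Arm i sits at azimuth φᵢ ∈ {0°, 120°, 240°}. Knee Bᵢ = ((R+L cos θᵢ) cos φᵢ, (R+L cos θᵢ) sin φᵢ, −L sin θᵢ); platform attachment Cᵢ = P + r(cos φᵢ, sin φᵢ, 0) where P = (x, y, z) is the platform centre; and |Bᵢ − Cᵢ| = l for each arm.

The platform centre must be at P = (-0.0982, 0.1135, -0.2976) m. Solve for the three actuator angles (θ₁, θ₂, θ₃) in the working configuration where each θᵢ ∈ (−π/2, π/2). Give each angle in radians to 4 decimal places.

rotate P by −φ1: (-0.0982, 0.1135, -0.2976)
  e−x'=0.2182;  (l²−L²−(e−x')²−y'²−z²)/2L = -0.1486
  γ=atan2(-0.2976,0.2182)=-0.9381;  ψ=arccos(-0.4028)=1.9854;  θ1=γ+ψ≈1.0473
arm 2 (φ=120.0°): x'=0.1474, y'=0.0283
  A cos θ + B sin θ = C:  -0.0274·cos θ + -0.2976·sin θ = -0.0013
  θ2 = atan2(B,A) + arccos(C/0.2989) = -0.0875
rotate P by −φ3: (-0.0492, -0.1418, -0.2976)
  e−x'=0.1692;  (l²−L²−(e−x')²−y'²−z²)/2L = -0.1192
  θ3 = atan2(B,A) + arccos(C/0.3423) = 0.8727

θ₁ = 1.0473, θ₂ = -0.0875, θ₃ = 0.8727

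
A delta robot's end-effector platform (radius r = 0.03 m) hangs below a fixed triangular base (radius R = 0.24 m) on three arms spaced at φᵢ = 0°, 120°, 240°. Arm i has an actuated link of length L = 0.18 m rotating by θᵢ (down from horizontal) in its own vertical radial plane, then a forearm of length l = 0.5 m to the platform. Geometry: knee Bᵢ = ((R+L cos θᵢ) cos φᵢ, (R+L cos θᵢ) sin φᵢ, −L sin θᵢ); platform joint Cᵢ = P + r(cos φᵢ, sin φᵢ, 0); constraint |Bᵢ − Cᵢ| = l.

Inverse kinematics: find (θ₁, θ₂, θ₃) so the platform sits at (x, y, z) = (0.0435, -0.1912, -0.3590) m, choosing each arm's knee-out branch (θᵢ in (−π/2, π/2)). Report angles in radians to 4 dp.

arm 1 (φ=0.0°): x'=0.0435, y'=-0.1912
  A cos θ + B sin θ = C:  0.1665·cos θ + -0.3590·sin θ = 0.0679
  √(A²+B²)=0.3957;  θ1 = -1.1365+1.3984 ≈ 0.2619
rotate P by −φ2: (-0.1873, 0.0579, -0.3590)
  A cos θ + B sin θ = C:  0.3973·cos θ + -0.3590·sin θ = -0.2014
  γ=atan2(-0.3590,0.3973)=-0.7348;  ψ=arccos(-0.3761)=1.9564;  θ2=γ+ψ≈1.2217
φ3=240.0° → target in arm frame (0.1438, 0.1333)
  A cos θ + B sin θ = C:  0.0662·cos θ + -0.3590·sin θ = 0.1849
  γ=atan2(-0.3590,0.0662)=-1.3885;  ψ=arccos(0.5066)=1.0395;  θ3=γ+ψ≈-0.3490

θ₁ = 0.2619, θ₂ = 1.2217, θ₃ = -0.3490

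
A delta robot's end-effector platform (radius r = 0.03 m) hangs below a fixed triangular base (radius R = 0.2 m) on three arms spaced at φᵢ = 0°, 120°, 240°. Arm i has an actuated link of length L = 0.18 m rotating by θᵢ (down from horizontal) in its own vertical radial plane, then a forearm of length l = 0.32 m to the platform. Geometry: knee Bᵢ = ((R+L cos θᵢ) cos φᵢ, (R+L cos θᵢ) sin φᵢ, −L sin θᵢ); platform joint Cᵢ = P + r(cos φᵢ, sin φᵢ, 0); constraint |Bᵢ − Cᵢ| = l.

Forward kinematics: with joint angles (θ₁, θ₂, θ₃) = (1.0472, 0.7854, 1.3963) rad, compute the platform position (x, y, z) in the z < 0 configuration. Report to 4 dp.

centre 1 = (0.2600·cos0.0°, 0.2600·sin0.0°, -0.1559) = (0.2600, 0.0000, -0.1559)
φ2=120.0°: virtual centre (-0.1486, 0.2575, -0.1273), radius l
arm 3 at φ=240.0°: e+L cos θ3 = 0.2013;  centre 3 = (-0.1006, -0.1743, -0.1773)
eliminate P² terms by subtracting sphere 1 from 2 and 3
[-0.8173 0.5149 0.0572]·P = 0.0127;  [-0.7212 -0.3486 -0.0428]·P = -0.0200
Cramer: x(z) = 0.0089-0.0032z;  y(z) = 0.0388-0.1161z
into |P−centre ₁|² = l²: 1.0135z² + 0.3043z + -0.0136 = 0;  Δ = 0.1476;  z = -0.3397 or 0.0394 → z<0 root = -0.3397
x = 0.0100, y = 0.0783

(0.0100, 0.0783, -0.3397)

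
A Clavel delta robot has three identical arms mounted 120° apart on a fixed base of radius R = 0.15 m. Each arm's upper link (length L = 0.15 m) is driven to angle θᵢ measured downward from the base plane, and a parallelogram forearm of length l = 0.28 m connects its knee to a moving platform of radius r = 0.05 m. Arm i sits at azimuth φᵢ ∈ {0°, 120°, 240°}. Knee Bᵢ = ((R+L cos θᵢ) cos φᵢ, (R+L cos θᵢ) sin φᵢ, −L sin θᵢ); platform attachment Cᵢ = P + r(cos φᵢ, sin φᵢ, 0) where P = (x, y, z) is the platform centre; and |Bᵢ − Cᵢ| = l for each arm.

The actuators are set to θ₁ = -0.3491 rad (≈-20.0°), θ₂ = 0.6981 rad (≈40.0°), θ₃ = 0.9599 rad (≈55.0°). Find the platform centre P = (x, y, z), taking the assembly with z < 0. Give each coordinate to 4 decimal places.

(0.1028, 0.0271, -0.1907)

φ1=0.0°: virtual centre (0.2410, 0.0000, 0.0513), radius l
centre 2 = (0.2149·cos120.0°, 0.2149·sin120.0°, -0.0964) = (-0.1075, 0.1861, -0.0964)
φ3=240.0°: virtual centre (-0.0930, -0.1611, -0.1229), radius l
|centre ₂|²−|centre ₁|² = -0.0052;  |centre ₃|²−|centre ₁|² = -0.0110
[-0.6968 0.3722 -0.2954]·P = -0.0052;  [-0.6679 -0.3222 -0.3484]·P = -0.0110
Cramer: x(z) = 0.0122-0.4752z;  y(z) = 0.0088-0.0959z
sphere 1 gives Az²+Bz+C=0 with A=1.2351, B=0.1131, C=-0.0234;  B²−4AC=0.1282;  roots -0.1907, 0.0991;  negative root z = -0.1907
x = 0.1028, y = 0.0271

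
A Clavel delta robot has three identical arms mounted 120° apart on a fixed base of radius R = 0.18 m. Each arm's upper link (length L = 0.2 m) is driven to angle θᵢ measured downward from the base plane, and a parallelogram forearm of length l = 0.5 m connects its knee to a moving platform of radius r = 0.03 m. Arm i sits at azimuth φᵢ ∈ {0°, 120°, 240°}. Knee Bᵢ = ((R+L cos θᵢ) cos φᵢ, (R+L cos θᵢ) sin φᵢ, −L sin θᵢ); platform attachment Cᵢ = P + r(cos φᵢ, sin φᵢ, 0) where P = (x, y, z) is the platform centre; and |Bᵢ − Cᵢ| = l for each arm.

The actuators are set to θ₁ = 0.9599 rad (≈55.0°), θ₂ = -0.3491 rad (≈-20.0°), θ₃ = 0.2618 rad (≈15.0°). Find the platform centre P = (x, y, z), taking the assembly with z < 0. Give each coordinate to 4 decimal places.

φ1=0.0°: virtual centre (0.2647, 0.0000, -0.1638), radius l
arm 2 at φ=120.0°: e+L cos θ2 = 0.3379;  O2 = (-0.1690, 0.2927, 0.0684)
φ3=240.0°: virtual centre (-0.1716, -0.2972, -0.0518), radius l
eliminate P² terms by subtracting sphere 1 from 2 and 3
linear system: -0.8674x+0.5853y = 0.0220−0.4645z; -0.8726x+-0.5944y = 0.0235−0.2241z
det = 1.0263;  x = -0.0261+0.3968z,  y = -0.0012+-0.2055z
sphere 1 gives Az²+Bz+C=0 with A=1.1997, B=0.0973, C=-0.1386;  B²−4AC=0.6744;  roots -0.3828, 0.3017;  negative root z = -0.3828
x = -0.1781, y = 0.0774

(-0.1781, 0.0774, -0.3828)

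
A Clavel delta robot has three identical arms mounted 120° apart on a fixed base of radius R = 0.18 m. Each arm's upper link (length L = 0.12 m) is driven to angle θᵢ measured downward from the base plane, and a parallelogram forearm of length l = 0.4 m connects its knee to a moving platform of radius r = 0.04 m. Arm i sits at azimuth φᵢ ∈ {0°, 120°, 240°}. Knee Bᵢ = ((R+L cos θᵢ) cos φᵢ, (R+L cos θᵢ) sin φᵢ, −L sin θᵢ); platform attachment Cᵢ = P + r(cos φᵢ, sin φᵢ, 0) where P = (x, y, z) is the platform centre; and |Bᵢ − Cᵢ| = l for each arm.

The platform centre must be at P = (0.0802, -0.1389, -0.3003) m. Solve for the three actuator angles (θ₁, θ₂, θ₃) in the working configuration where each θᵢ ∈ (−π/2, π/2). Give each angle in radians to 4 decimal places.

θ₁ = -0.2623, θ₂ = 1.1341, θ₃ = -0.2622

φ1=0.0° → target in arm frame (0.0802, -0.1389)
  A cos θ + B sin θ = C:  0.0598·cos θ + -0.3003·sin θ = 0.1356
  θ1 = atan2(B,A) + arccos(C/0.3062) = -0.2623
rotate P by −φ2: (-0.1604, 0.0000, -0.3003)
  A cos θ + B sin θ = C:  0.3004·cos θ + -0.3003·sin θ = -0.1451
  √(A²+B²)=0.4248;  θ2 = -0.7852+1.9193 ≈ 1.1341
φ3=240.0° → target in arm frame (0.0802, 0.1389)
  e−x'=0.0598;  (l²−L²−(e−x')²−y'²−z²)/2L = 0.1356
  θ3 = atan2(B,A) + arccos(C/0.3062) = -0.2622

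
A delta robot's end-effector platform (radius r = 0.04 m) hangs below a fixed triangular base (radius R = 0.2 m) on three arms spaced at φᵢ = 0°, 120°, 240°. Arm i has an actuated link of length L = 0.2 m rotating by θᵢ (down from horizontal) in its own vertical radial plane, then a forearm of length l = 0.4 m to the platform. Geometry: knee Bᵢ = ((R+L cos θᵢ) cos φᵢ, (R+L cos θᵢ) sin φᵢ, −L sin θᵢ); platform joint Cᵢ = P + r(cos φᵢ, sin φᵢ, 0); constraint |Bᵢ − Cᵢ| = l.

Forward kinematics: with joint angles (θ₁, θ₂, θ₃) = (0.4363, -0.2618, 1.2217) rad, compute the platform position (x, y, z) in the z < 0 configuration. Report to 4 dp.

(0.0264, 0.1688, -0.2645)

S1 = (0.3413·cos0.0°, 0.3413·sin0.0°, -0.0845) = (0.3413, 0.0000, -0.0845)
arm 2 at φ=120.0°: ρ2 = 0.3532;  S2 = (-0.1766, 0.3059, 0.0518)
arm 3 at φ=240.0°: ρ3 = 0.2284;  S3 = (-0.1142, -0.1978, -0.1879)
|S₂|²−|S₁|² = 0.0038;  |S₃|²−|S₁|² = -0.0361
[-1.0357 0.6117 0.2726]·P = 0.0038;  [-0.9109 -0.3956 -0.2068]·P = -0.0361
Cramer: x(z) = 0.0213-0.0193z;  y(z) = 0.0423-0.4783z
sphere 1 gives Az²+Bz+C=0 with A=1.2291, B=0.1410, C=-0.0487;  B²−4AC=0.2592;  roots -0.2645, 0.1498;  negative root z = -0.2645
x = 0.0264, y = 0.1688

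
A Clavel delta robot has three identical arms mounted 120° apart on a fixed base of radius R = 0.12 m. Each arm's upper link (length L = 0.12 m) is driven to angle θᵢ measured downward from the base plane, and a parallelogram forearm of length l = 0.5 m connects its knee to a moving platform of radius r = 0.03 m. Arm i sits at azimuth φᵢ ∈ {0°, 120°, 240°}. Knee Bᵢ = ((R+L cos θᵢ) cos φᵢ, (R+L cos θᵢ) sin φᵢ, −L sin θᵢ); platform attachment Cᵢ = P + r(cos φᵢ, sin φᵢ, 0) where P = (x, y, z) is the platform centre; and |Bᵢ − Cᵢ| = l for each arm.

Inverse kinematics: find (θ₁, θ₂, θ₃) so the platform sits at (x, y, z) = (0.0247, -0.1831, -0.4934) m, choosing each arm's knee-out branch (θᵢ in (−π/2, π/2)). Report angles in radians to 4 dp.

θ₁ = 0.5236, θ₂ = 1.1344, θ₃ = 0.0872

rotate P by −φ1: (0.0247, -0.1831, -0.4934)
  A cos θ + B sin θ = C:  0.0653·cos θ + -0.4934·sin θ = -0.1901
  θ1 = atan2(B,A) + arccos(C/0.4977) = 0.5236
φ2=120.0° → target in arm frame (-0.1709, 0.0702)
  e−x'=0.2609;  (l²−L²−(e−x')²−y'²−z²)/2L = -0.3369
  θ2 = atan2(B,A) + arccos(C/0.5581) = 1.1344
φ3=240.0° → target in arm frame (0.1462, 0.1129)
  A cos θ + B sin θ = C:  -0.0562·cos θ + -0.4934·sin θ = -0.0990
  √(A²+B²)=0.4966;  θ3 = -1.6842+1.7715 ≈ 0.0872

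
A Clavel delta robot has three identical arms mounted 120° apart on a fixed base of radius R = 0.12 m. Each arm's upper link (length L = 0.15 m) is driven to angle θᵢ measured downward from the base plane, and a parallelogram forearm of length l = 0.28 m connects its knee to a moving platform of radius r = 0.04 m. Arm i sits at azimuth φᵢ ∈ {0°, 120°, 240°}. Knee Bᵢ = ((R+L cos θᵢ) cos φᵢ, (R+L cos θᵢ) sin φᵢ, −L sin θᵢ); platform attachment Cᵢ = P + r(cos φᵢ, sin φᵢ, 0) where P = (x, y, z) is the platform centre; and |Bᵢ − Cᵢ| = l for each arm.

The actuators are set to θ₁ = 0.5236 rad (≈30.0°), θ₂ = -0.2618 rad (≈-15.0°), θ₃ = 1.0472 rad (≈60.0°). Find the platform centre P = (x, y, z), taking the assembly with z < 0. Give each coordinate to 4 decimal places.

(-0.0026, 0.1238, -0.2088)

φ1=0.0°: virtual centre (0.2099, 0.0000, -0.0750), radius l
arm 2 at φ=120.0°: ρ2 = 0.2249;  O2 = (-0.1124, 0.1948, 0.0388)
φ3=240.0°: virtual centre (-0.0775, -0.1342, -0.1299), radius l
eliminate P² terms by subtracting sphere 1 from 2 and 3
[-0.6447 0.3895 0.2276]·P = 0.0024;  [-0.5748 -0.2685 -0.1098]·P = -0.0088
det = 0.3970;  x = 0.0070+0.0462z,  y = 0.0177+-0.5080z
quadratic in z: (1.2601)z²+(0.1132)z+(-0.0313)=0, √Δ=0.4130 → z ∈ {-0.2088, 0.1189}; z = -0.2088 (taking z<0)
x = -0.0026, y = 0.1238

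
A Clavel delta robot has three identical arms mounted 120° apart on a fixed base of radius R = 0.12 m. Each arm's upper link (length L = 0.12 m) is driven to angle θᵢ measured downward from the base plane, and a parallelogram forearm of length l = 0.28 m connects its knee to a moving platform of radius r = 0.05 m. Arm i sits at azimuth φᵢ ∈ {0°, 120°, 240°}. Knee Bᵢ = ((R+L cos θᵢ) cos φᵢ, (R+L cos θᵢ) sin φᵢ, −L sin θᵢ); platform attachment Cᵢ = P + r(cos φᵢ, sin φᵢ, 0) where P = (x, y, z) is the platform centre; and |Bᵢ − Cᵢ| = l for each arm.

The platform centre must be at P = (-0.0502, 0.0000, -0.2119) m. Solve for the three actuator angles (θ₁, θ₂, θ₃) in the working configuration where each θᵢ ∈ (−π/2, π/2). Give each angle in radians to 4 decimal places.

rotate P by −φ1: (-0.0502, 0.0000, -0.2119)
  e−x'=0.1202;  (l²−L²−(e−x')²−y'²−z²)/2L = 0.0194
  √(A²+B²)=0.2436;  θ1 = -1.0548+1.4912 ≈ 0.4364
rotate P by −φ2: (0.0251, 0.0435, -0.2119)
  A=0.0449, B=-0.2119, C=(l²−L²−A²−y'²−z²)/(2L)=0.0633
  θ2 = atan2(B,A) + arccos(C/0.2166) = -0.0878
φ3=240.0° → target in arm frame (0.0251, -0.0435)
  A cos θ + B sin θ = C:  0.0449·cos θ + -0.2119·sin θ = 0.0633
  θ3 = atan2(B,A) + arccos(C/0.2166) = -0.0878

θ₁ = 0.4364, θ₂ = -0.0878, θ₃ = -0.0878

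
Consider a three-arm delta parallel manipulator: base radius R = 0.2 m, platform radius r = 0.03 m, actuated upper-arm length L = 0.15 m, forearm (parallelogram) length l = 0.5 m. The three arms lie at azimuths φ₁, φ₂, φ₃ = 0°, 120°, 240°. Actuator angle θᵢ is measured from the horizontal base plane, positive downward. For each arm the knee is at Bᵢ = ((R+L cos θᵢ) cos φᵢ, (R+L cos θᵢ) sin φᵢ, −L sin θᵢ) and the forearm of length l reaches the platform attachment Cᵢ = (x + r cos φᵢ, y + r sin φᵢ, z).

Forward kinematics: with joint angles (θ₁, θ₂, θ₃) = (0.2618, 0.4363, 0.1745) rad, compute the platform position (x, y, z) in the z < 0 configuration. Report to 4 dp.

(0.0069, -0.0336, -0.4312)

φ1=0.0°: virtual centre (0.3149, 0.0000, -0.0388), radius l
S2 = (0.3059·cos120.0°, 0.3059·sin120.0°, -0.0634) = (-0.1530, 0.2650, -0.0634)
S3 = (0.3177·cos240.0°, 0.3177·sin240.0°, -0.0260) = (-0.1589, -0.2752, -0.0260)
eliminate P² terms by subtracting sphere 1 from 2 and 3
plane₁₂: -0.9357x+0.5299y+-0.0491z = -0.0030
det = 1.0170;  x = 0.0011+-0.0133z,  y = -0.0037+0.0693z
sphere 1 gives Az²+Bz+C=0 with A=1.0050, B=0.0855, C=-0.1500;  B²−4AC=0.6105;  roots -0.4312, 0.3462;  negative root z = -0.4312
x = 0.0069, y = -0.0336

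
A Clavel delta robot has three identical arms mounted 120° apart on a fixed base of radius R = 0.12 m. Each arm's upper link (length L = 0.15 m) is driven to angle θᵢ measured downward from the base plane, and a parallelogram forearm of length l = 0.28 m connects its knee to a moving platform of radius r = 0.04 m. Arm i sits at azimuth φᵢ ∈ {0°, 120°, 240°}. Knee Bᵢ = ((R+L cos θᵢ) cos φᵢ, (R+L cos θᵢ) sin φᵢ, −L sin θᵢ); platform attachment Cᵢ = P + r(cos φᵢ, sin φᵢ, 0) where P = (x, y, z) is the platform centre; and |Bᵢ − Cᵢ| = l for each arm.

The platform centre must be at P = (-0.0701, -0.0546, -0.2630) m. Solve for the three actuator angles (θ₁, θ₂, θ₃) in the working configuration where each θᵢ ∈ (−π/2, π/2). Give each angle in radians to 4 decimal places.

θ₁ = 0.9597, θ₂ = 0.6982, θ₃ = 0.1745

φ1=0.0° → target in arm frame (-0.0701, -0.0546)
  A=0.1501, B=-0.2630, C=(l²−L²−A²−y'²−z²)/(2L)=-0.1293
  γ=atan2(-0.2630,0.1501)=-1.0522;  ψ=arccos(-0.4269)=2.0118;  θ1=γ+ψ≈0.9597
φ2=120.0° → target in arm frame (-0.0122, 0.0880)
  A cos θ + B sin θ = C:  0.0922·cos θ + -0.2630·sin θ = -0.0984
  γ=atan2(-0.2630,0.0922)=-1.2335;  ψ=arccos(-0.3531)=1.9317;  θ2=γ+ψ≈0.6982
φ3=240.0° → target in arm frame (0.0823, -0.0334)
  A=-0.0023, B=-0.2630, C=(l²−L²−A²−y'²−z²)/(2L)=-0.0480
  γ=atan2(-0.2630,-0.0023)=-1.5797;  ψ=arccos(-0.1824)=1.7542;  θ3=γ+ψ≈0.1745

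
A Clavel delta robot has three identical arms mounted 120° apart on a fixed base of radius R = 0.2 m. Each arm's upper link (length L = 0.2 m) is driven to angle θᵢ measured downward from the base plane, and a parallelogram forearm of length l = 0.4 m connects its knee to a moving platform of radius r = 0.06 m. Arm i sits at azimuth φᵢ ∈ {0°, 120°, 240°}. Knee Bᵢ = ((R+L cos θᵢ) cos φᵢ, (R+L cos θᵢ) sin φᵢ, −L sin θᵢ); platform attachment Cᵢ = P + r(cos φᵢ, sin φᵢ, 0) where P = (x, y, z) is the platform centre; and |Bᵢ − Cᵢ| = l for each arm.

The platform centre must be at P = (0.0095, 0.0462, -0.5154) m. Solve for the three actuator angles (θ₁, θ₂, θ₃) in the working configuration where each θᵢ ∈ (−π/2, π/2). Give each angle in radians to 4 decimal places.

θ₁ = 1.1346, θ₂ = 1.0472, θ₃ = 1.3089

rotate P by −φ1: (0.0095, 0.0462, -0.5154)
  e−x'=0.1305;  (l²−L²−(e−x')²−y'²−z²)/2L = -0.4120
  θ1 = atan2(B,A) + arccos(C/0.5317) = 1.1346
arm 2 (φ=120.0°): x'=0.0353, y'=-0.0313
  A cos θ + B sin θ = C:  0.1047·cos θ + -0.5154·sin θ = -0.3940
  √(A²+B²)=0.5259;  θ2 = -1.3703+2.4175 ≈ 1.0472
arm 3 (φ=240.0°): x'=-0.0448, y'=-0.0149
  A=0.1848, B=-0.5154, C=(l²−L²−A²−y'²−z²)/(2L)=-0.4500
  √(A²+B²)=0.5475;  θ3 = -1.2266+2.5355 ≈ 1.3089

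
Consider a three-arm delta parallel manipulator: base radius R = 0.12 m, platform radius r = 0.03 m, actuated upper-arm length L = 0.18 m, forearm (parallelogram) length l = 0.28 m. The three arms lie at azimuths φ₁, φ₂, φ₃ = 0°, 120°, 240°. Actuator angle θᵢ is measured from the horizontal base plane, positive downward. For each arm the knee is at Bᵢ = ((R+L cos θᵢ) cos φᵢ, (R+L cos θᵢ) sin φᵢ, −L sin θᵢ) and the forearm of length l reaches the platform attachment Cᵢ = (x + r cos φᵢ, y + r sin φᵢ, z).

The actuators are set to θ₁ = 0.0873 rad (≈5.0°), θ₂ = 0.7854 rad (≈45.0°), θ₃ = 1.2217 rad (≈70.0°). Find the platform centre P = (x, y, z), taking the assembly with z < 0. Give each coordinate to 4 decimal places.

φ1=0.0°: virtual centre (0.2693, 0.0000, -0.0157), radius l
φ2=120.0°: virtual centre (-0.1086, 0.1882, -0.1273), radius l
φ3=240.0°: virtual centre (-0.0758, -0.1313, -0.1691), radius l
subtract pairs → two planes through P
linear system: -0.7559x+0.3763y = -0.0094−-0.2232z; -0.6902x+-0.2625y = -0.0212−-0.3069z
Cramer: x(z) = 0.0228-0.3799z;  y(z) = 0.0209-0.1701z
sphere 1 gives Az²+Bz+C=0 with A=1.1733, B=0.2116, C=-0.0169;  B²−4AC=0.1243;  roots -0.2404, 0.0600;  negative root z = -0.2404
x = 0.1141, y = 0.0618

(0.1141, 0.0618, -0.2404)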